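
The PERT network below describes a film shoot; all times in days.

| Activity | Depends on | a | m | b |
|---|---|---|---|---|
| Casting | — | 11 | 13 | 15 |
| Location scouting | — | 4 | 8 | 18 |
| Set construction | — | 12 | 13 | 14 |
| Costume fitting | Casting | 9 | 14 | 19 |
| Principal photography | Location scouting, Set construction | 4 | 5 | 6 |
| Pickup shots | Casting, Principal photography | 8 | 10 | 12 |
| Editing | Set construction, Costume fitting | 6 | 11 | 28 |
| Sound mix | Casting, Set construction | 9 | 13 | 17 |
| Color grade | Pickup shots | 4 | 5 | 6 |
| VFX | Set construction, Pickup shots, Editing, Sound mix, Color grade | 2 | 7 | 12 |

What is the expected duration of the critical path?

47 days

te_Casting = (11 + 4·13 + 15)/6 = 78/6 = 13
te_Location scouting = (4 + 4·8 + 18)/6 = 54/6 = 9
te_Set construction = (12 + 4·13 + 14)/6 = 78/6 = 13
te_Costume fitting = (9 + 4·14 + 19)/6 = 84/6 = 14
te_Principal photography = (4 + 4·5 + 6)/6 = 30/6 = 5
te_Pickup shots = (8 + 4·10 + 12)/6 = 60/6 = 10
te_Editing = (6 + 4·11 + 28)/6 = 78/6 = 13
te_Sound mix = (9 + 4·13 + 17)/6 = 78/6 = 13
te_Color grade = (4 + 4·5 + 6)/6 = 30/6 = 5
te_VFX = (2 + 4·7 + 12)/6 = 42/6 = 7

Forward pass:
ES_Casting = 0; EF_Casting = 13
ES_Location scouting = 0; EF_Location scouting = 9
ES_Set construction = 0; EF_Set construction = 13
ES_Costume fitting = 13; EF_Costume fitting = 13+14 = 27
ES_Principal photography = max(EF_Location scouting=9, EF_Set construction=13) = 13; EF_Principal photography = 13+5 = 18
ES_Pickup shots = max(EF_Casting=13, EF_Principal photography=18) = 18; EF_Pickup shots = 18+10 = 28
ES_Editing = max(EF_Set construction=13, EF_Costume fitting=27) = 27; EF_Editing = 27+13 = 40
ES_Sound mix = max(EF_Casting=13, EF_Set construction=13) = 13; EF_Sound mix = 13+13 = 26
ES_Color grade = 28; EF_Color grade = 28+5 = 33
ES_VFX = max(EF_Set construction=13, EF_Pickup shots=28, EF_Editing=40, EF_Sound mix=26, EF_Color grade=33) = 40; EF_VFX = 40+7 = 47
Expected project duration μ = 47 days. Critical path: Casting → Costume fitting → Editing → VFX.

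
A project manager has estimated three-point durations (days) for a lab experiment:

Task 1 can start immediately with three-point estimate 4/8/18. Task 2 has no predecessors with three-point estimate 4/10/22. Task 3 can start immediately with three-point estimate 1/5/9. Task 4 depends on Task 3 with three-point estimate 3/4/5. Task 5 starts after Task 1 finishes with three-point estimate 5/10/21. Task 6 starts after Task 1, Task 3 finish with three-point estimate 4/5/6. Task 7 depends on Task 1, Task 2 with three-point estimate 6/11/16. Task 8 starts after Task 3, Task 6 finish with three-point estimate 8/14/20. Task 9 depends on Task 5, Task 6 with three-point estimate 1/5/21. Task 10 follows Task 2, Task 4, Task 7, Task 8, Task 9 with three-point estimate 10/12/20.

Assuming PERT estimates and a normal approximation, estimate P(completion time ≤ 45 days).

0.873

te_Task 1 = (4 + 4·8 + 18)/6 = 54/6 = 9; σ²_Task 1 = ((18−4)/6)² = 5.444
te_Task 2 = (4 + 4·10 + 22)/6 = 66/6 = 11; σ²_Task 2 = ((22−4)/6)² = 9.000
te_Task 3 = (1 + 4·5 + 9)/6 = 30/6 = 5; σ²_Task 3 = ((9−1)/6)² = 1.778
te_Task 4 = (3 + 4·4 + 5)/6 = 24/6 = 4; σ²_Task 4 = ((5−3)/6)² = 0.111
te_Task 5 = (5 + 4·10 + 21)/6 = 66/6 = 11; σ²_Task 5 = ((21−5)/6)² = 7.111
te_Task 6 = (4 + 4·5 + 6)/6 = 30/6 = 5; σ²_Task 6 = ((6−4)/6)² = 0.111
te_Task 7 = (6 + 4·11 + 16)/6 = 66/6 = 11; σ²_Task 7 = ((16−6)/6)² = 2.778
te_Task 8 = (8 + 4·14 + 20)/6 = 84/6 = 14; σ²_Task 8 = ((20−8)/6)² = 4.000
te_Task 9 = (1 + 4·5 + 21)/6 = 42/6 = 7; σ²_Task 9 = ((21−1)/6)² = 11.111
te_Task 10 = (10 + 4·12 + 20)/6 = 78/6 = 13; σ²_Task 10 = ((20−10)/6)² = 2.778

Forward pass:
ES_Task 1 = 0; EF_Task 1 = 9
ES_Task 2 = 0; EF_Task 2 = 11
ES_Task 3 = 0; EF_Task 3 = 5
ES_Task 4 = 5; EF_Task 4 = 5+4 = 9
ES_Task 5 = 9; EF_Task 5 = 9+11 = 20
ES_Task 6 = max(EF_Task 1=9, EF_Task 3=5) = 9; EF_Task 6 = 9+5 = 14
ES_Task 7 = max(EF_Task 1=9, EF_Task 2=11) = 11; EF_Task 7 = 11+11 = 22
ES_Task 8 = max(EF_Task 3=5, EF_Task 6=14) = 14; EF_Task 8 = 14+14 = 28
ES_Task 9 = max(EF_Task 5=20, EF_Task 6=14) = 20; EF_Task 9 = 20+7 = 27
ES_Task 10 = max(EF_Task 2=11, EF_Task 4=9, EF_Task 7=22, EF_Task 8=28, EF_Task 9=27) = 28; EF_Task 10 = 28+13 = 41
Expected project duration μ = 41 days. Critical path: Task 1 → Task 6 → Task 8 → Task 10.

Variance along critical path = 5.444 + 0.111 + 4.000 + 2.778 = 12.333; σ = √12.333 = 3.512 days.
Z = (45 − 41) / 3.512 = 1.139
P(T ≤ 45) = Φ(1.139) ≈ 0.873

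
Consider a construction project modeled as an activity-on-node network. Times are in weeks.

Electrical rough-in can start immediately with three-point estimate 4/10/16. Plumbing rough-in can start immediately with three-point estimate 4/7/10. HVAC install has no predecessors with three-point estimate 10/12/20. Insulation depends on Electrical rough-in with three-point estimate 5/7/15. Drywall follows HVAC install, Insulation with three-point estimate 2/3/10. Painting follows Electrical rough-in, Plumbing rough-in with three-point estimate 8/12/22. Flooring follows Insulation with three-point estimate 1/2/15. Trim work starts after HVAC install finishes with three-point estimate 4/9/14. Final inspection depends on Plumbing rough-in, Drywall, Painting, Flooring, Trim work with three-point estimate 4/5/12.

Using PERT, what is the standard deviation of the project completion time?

3.35 weeks

te_Electrical rough-in = (4 + 4·10 + 16)/6 = 60/6 = 10; σ²_Electrical rough-in = ((16−4)/6)² = 4.000
te_Plumbing rough-in = (4 + 4·7 + 10)/6 = 42/6 = 7; σ²_Plumbing rough-in = ((10−4)/6)² = 1.000
te_HVAC install = (10 + 4·12 + 20)/6 = 78/6 = 13; σ²_HVAC install = ((20−10)/6)² = 2.778
te_Insulation = (5 + 4·7 + 15)/6 = 48/6 = 8; σ²_Insulation = ((15−5)/6)² = 2.778
te_Drywall = (2 + 4·3 + 10)/6 = 24/6 = 4; σ²_Drywall = ((10−2)/6)² = 1.778
te_Painting = (8 + 4·12 + 22)/6 = 78/6 = 13; σ²_Painting = ((22−8)/6)² = 5.444
te_Flooring = (1 + 4·2 + 15)/6 = 24/6 = 4; σ²_Flooring = ((15−1)/6)² = 5.444
te_Trim work = (4 + 4·9 + 14)/6 = 54/6 = 9; σ²_Trim work = ((14−4)/6)² = 2.778
te_Final inspection = (4 + 4·5 + 12)/6 = 36/6 = 6; σ²_Final inspection = ((12−4)/6)² = 1.778

Forward pass:
ES_Electrical rough-in = 0; EF_Electrical rough-in = 10
ES_Plumbing rough-in = 0; EF_Plumbing rough-in = 7
ES_HVAC install = 0; EF_HVAC install = 13
ES_Insulation = 10; EF_Insulation = 10+8 = 18
ES_Drywall = max(EF_HVAC install=13, EF_Insulation=18) = 18; EF_Drywall = 18+4 = 22
ES_Painting = max(EF_Electrical rough-in=10, EF_Plumbing rough-in=7) = 10; EF_Painting = 10+13 = 23
ES_Flooring = 18; EF_Flooring = 18+4 = 22
ES_Trim work = 13; EF_Trim work = 13+9 = 22
ES_Final inspection = max(EF_Plumbing rough-in=7, EF_Drywall=22, EF_Painting=23, EF_Flooring=22, EF_Trim work=22) = 23; EF_Final inspection = 23+6 = 29
Expected project duration μ = 29 weeks. Critical path: Electrical rough-in → Painting → Final inspection.

Variance along critical path = 4.000 + 5.444 + 1.778 = 11.222
σ = √11.222 = 3.350 weeks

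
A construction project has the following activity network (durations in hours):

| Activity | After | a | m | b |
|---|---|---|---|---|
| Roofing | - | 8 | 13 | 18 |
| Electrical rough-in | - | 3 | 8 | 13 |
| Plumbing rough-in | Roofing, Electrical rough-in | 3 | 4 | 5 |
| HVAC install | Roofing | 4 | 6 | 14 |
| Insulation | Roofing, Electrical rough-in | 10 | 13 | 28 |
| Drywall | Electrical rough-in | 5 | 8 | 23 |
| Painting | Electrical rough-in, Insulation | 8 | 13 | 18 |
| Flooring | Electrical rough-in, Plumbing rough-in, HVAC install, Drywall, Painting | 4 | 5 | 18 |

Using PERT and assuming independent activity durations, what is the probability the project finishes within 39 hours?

te_Roofing = (8 + 4·13 + 18)/6 = 78/6 = 13; σ²_Roofing = ((18−8)/6)² = 2.778
te_Electrical rough-in = (3 + 4·8 + 13)/6 = 48/6 = 8; σ²_Electrical rough-in = ((13−3)/6)² = 2.778
te_Plumbing rough-in = (3 + 4·4 + 5)/6 = 24/6 = 4; σ²_Plumbing rough-in = ((5−3)/6)² = 0.111
te_HVAC install = (4 + 4·6 + 14)/6 = 42/6 = 7; σ²_HVAC install = ((14−4)/6)² = 2.778
te_Insulation = (10 + 4·13 + 28)/6 = 90/6 = 15; σ²_Insulation = ((28−10)/6)² = 9.000
te_Drywall = (5 + 4·8 + 23)/6 = 60/6 = 10; σ²_Drywall = ((23−5)/6)² = 9.000
te_Painting = (8 + 4·13 + 18)/6 = 78/6 = 13; σ²_Painting = ((18−8)/6)² = 2.778
te_Flooring = (4 + 4·5 + 18)/6 = 42/6 = 7; σ²_Flooring = ((18−4)/6)² = 5.444

Forward pass:
ES_Roofing = 0; EF_Roofing = 13
ES_Electrical rough-in = 0; EF_Electrical rough-in = 8
ES_Plumbing rough-in = max(EF_Roofing=13, EF_Electrical rough-in=8) = 13; EF_Plumbing rough-in = 13+4 = 17
ES_HVAC install = 13; EF_HVAC install = 13+7 = 20
ES_Insulation = max(EF_Roofing=13, EF_Electrical rough-in=8) = 13; EF_Insulation = 13+15 = 28
ES_Drywall = 8; EF_Drywall = 8+10 = 18
ES_Painting = max(EF_Electrical rough-in=8, EF_Insulation=28) = 28; EF_Painting = 28+13 = 41
ES_Flooring = max(EF_Electrical rough-in=8, EF_Plumbing rough-in=17, EF_HVAC install=20, EF_Drywall=18, EF_Painting=41) = 41; EF_Flooring = 41+7 = 48
Expected project duration μ = 48 hours. Critical path: Roofing → Insulation → Painting → Flooring.

Variance along critical path = 2.778 + 9.000 + 2.778 + 5.444 = 20.000; σ = √20.000 = 4.472 hours.
Z = (39 − 48) / 4.472 = -2.012
P(T ≤ 39) = Φ(-2.012) ≈ 0.022

0.022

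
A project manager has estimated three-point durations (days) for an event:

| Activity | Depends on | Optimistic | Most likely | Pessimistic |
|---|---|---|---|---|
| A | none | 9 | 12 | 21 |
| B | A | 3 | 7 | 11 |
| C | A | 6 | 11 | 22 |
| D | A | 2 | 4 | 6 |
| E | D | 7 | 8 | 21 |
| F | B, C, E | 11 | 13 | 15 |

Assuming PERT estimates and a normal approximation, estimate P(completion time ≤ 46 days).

te_A = (9 + 4·12 + 21)/6 = 78/6 = 13; σ²_A = ((21−9)/6)² = 4.000
te_B = (3 + 4·7 + 11)/6 = 42/6 = 7; σ²_B = ((11−3)/6)² = 1.778
te_C = (6 + 4·11 + 22)/6 = 72/6 = 12; σ²_C = ((22−6)/6)² = 7.111
te_D = (2 + 4·4 + 6)/6 = 24/6 = 4; σ²_D = ((6−2)/6)² = 0.444
te_E = (7 + 4·8 + 21)/6 = 60/6 = 10; σ²_E = ((21−7)/6)² = 5.444
te_F = (11 + 4·13 + 15)/6 = 78/6 = 13; σ²_F = ((15−11)/6)² = 0.444

Forward pass:
ES_A = 0; EF_A = 13
ES_B = 13; EF_B = 13+7 = 20
ES_C = 13; EF_C = 13+12 = 25
ES_D = 13; EF_D = 13+4 = 17
ES_E = 17; EF_E = 17+10 = 27
ES_F = max(EF_B=20, EF_C=25, EF_E=27) = 27; EF_F = 27+13 = 40
Expected project duration μ = 40 days. Critical path: A → D → E → F.

Variance along critical path = 4.000 + 0.444 + 5.444 + 0.444 = 10.333; σ = √10.333 = 3.215 days.
Z = (46 − 40) / 3.215 = 1.867
P(T ≤ 46) = Φ(1.867) ≈ 0.969

0.969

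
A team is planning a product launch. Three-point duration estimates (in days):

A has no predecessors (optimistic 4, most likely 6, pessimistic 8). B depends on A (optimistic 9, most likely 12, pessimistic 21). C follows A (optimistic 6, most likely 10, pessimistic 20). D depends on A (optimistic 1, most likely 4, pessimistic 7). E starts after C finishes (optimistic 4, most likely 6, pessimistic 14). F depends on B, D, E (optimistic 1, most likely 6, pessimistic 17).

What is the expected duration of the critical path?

te_A = (4 + 4·6 + 8)/6 = 36/6 = 6
te_B = (9 + 4·12 + 21)/6 = 78/6 = 13
te_C = (6 + 4·10 + 20)/6 = 66/6 = 11
te_D = (1 + 4·4 + 7)/6 = 24/6 = 4
te_E = (4 + 4·6 + 14)/6 = 42/6 = 7
te_F = (1 + 4·6 + 17)/6 = 42/6 = 7

Forward pass:
ES_A = 0; EF_A = 6
ES_B = 6; EF_B = 6+13 = 19
ES_C = 6; EF_C = 6+11 = 17
ES_D = 6; EF_D = 6+4 = 10
ES_E = 17; EF_E = 17+7 = 24
ES_F = max(EF_B=19, EF_D=10, EF_E=24) = 24; EF_F = 24+7 = 31
Expected project duration μ = 31 days. Critical path: A → C → E → F.

31 days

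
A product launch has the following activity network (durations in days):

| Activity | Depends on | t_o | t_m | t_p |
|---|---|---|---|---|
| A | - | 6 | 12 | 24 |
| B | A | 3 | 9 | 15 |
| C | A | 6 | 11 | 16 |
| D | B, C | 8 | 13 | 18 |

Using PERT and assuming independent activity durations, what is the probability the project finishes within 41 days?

te_A = (6 + 4·12 + 24)/6 = 78/6 = 13; σ²_A = ((24−6)/6)² = 9.000
te_B = (3 + 4·9 + 15)/6 = 54/6 = 9; σ²_B = ((15−3)/6)² = 4.000
te_C = (6 + 4·11 + 16)/6 = 66/6 = 11; σ²_C = ((16−6)/6)² = 2.778
te_D = (8 + 4·13 + 18)/6 = 78/6 = 13; σ²_D = ((18−8)/6)² = 2.778

Forward pass:
ES_A = 0; EF_A = 13
ES_B = 13; EF_B = 13+9 = 22
ES_C = 13; EF_C = 13+11 = 24
ES_D = max(EF_B=22, EF_C=24) = 24; EF_D = 24+13 = 37
Expected project duration μ = 37 days. Critical path: A → C → D.

Variance along critical path = 9.000 + 2.778 + 2.778 = 14.556; σ = √14.556 = 3.815 days.
Z = (41 − 37) / 3.815 = 1.048
P(T ≤ 41) = Φ(1.048) ≈ 0.853

0.853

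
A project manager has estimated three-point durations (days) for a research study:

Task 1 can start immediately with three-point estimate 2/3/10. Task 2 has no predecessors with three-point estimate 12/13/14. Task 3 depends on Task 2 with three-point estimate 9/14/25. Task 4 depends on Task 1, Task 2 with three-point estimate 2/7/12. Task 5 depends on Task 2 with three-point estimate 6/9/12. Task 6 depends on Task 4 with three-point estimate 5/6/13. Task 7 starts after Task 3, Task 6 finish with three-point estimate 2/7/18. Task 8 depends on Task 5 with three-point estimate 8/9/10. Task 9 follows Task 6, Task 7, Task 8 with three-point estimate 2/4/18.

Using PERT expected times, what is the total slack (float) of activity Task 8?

te_Task 1 = (2 + 4·3 + 10)/6 = 24/6 = 4
te_Task 2 = (12 + 4·13 + 14)/6 = 78/6 = 13
te_Task 3 = (9 + 4·14 + 25)/6 = 90/6 = 15
te_Task 4 = (2 + 4·7 + 12)/6 = 42/6 = 7
te_Task 5 = (6 + 4·9 + 12)/6 = 54/6 = 9
te_Task 6 = (5 + 4·6 + 13)/6 = 42/6 = 7
te_Task 7 = (2 + 4·7 + 18)/6 = 48/6 = 8
te_Task 8 = (8 + 4·9 + 10)/6 = 54/6 = 9
te_Task 9 = (2 + 4·4 + 18)/6 = 36/6 = 6

Forward pass:
ES_Task 1 = 0; EF_Task 1 = 4
ES_Task 2 = 0; EF_Task 2 = 13
ES_Task 3 = 13; EF_Task 3 = 13+15 = 28
ES_Task 4 = max(EF_Task 1=4, EF_Task 2=13) = 13; EF_Task 4 = 13+7 = 20
ES_Task 5 = 13; EF_Task 5 = 13+9 = 22
ES_Task 6 = 20; EF_Task 6 = 20+7 = 27
ES_Task 7 = max(EF_Task 3=28, EF_Task 6=27) = 28; EF_Task 7 = 28+8 = 36
ES_Task 8 = 22; EF_Task 8 = 22+9 = 31
ES_Task 9 = max(EF_Task 6=27, EF_Task 7=36, EF_Task 8=31) = 36; EF_Task 9 = 36+6 = 42
Expected project duration μ = 42 days. Critical path: Task 2 → Task 3 → Task 7 → Task 9.

Backward pass:
LF_Task 9 = 42; LS_Task 9 = 42−6 = 36
LF_Task 8 = LS_Task 9 = 36; LS_Task 8 = 36−9 = 27
LF_Task 7 = LS_Task 9 = 36; LS_Task 7 = 36−8 = 28
LF_Task 6 = min(LS_Task 7=28, LS_Task 9=36) = 28; LS_Task 6 = 28−7 = 21
LF_Task 5 = LS_Task 8 = 27; LS_Task 5 = 27−9 = 18
LF_Task 4 = LS_Task 6 = 21; LS_Task 4 = 21−7 = 14
LF_Task 3 = LS_Task 7 = 28; LS_Task 3 = 28−15 = 13
LF_Task 2 = min(LS_Task 3=13, LS_Task 4=14, LS_Task 5=18) = 13; LS_Task 2 = 13−13 = 0
LF_Task 1 = LS_Task 4 = 14; LS_Task 1 = 14−4 = 10
Slack_Task 8 = LS_Task 8 − ES_Task 8 = 27 − 22 = 5

5 days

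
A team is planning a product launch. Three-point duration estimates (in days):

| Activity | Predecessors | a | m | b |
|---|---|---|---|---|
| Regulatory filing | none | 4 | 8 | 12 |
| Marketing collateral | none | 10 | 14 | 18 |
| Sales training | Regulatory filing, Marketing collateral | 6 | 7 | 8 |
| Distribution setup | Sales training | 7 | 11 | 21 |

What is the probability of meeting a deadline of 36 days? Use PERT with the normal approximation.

0.866

te_Regulatory filing = (4 + 4·8 + 12)/6 = 48/6 = 8; σ²_Regulatory filing = ((12−4)/6)² = 1.778
te_Marketing collateral = (10 + 4·14 + 18)/6 = 84/6 = 14; σ²_Marketing collateral = ((18−10)/6)² = 1.778
te_Sales training = (6 + 4·7 + 8)/6 = 42/6 = 7; σ²_Sales training = ((8−6)/6)² = 0.111
te_Distribution setup = (7 + 4·11 + 21)/6 = 72/6 = 12; σ²_Distribution setup = ((21−7)/6)² = 5.444

Forward pass:
ES_Regulatory filing = 0; EF_Regulatory filing = 8
ES_Marketing collateral = 0; EF_Marketing collateral = 14
ES_Sales training = max(EF_Regulatory filing=8, EF_Marketing collateral=14) = 14; EF_Sales training = 14+7 = 21
ES_Distribution setup = 21; EF_Distribution setup = 21+12 = 33
Expected project duration μ = 33 days. Critical path: Marketing collateral → Sales training → Distribution setup.

Variance along critical path = 1.778 + 0.111 + 5.444 = 7.333; σ = √7.333 = 2.708 days.
Z = (36 − 33) / 2.708 = 1.108
P(T ≤ 36) = Φ(1.108) ≈ 0.866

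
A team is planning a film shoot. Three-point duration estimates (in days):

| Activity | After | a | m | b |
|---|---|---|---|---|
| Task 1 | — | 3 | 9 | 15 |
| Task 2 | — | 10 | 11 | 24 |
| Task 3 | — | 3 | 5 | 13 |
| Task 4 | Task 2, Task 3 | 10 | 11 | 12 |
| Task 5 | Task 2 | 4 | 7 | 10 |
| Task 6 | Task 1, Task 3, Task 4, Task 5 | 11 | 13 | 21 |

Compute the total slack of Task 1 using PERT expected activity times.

te_Task 1 = (3 + 4·9 + 15)/6 = 54/6 = 9
te_Task 2 = (10 + 4·11 + 24)/6 = 78/6 = 13
te_Task 3 = (3 + 4·5 + 13)/6 = 36/6 = 6
te_Task 4 = (10 + 4·11 + 12)/6 = 66/6 = 11
te_Task 5 = (4 + 4·7 + 10)/6 = 42/6 = 7
te_Task 6 = (11 + 4·13 + 21)/6 = 84/6 = 14

Forward pass:
ES_Task 1 = 0; EF_Task 1 = 9
ES_Task 2 = 0; EF_Task 2 = 13
ES_Task 3 = 0; EF_Task 3 = 6
ES_Task 4 = max(EF_Task 2=13, EF_Task 3=6) = 13; EF_Task 4 = 13+11 = 24
ES_Task 5 = 13; EF_Task 5 = 13+7 = 20
ES_Task 6 = max(EF_Task 1=9, EF_Task 3=6, EF_Task 4=24, EF_Task 5=20) = 24; EF_Task 6 = 24+14 = 38
Expected project duration μ = 38 days. Critical path: Task 2 → Task 4 → Task 6.

Backward pass:
LF_Task 6 = 38; LS_Task 6 = 38−14 = 24
LF_Task 5 = LS_Task 6 = 24; LS_Task 5 = 24−7 = 17
LF_Task 4 = LS_Task 6 = 24; LS_Task 4 = 24−11 = 13
LF_Task 3 = min(LS_Task 4=13, LS_Task 6=24) = 13; LS_Task 3 = 13−6 = 7
LF_Task 2 = min(LS_Task 4=13, LS_Task 5=17) = 13; LS_Task 2 = 13−13 = 0
LF_Task 1 = LS_Task 6 = 24; LS_Task 1 = 24−9 = 15
Slack_Task 1 = LS_Task 1 − ES_Task 1 = 15 − 0 = 15

15 days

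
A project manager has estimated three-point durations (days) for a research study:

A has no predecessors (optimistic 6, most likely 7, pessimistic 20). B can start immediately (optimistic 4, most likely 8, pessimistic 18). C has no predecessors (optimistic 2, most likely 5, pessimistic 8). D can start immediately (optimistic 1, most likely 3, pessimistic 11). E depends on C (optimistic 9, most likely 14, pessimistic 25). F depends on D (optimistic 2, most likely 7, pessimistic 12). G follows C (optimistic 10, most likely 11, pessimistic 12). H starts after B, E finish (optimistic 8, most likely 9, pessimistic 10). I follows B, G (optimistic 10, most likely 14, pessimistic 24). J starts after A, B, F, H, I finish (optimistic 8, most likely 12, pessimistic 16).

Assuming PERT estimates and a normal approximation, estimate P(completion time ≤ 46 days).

0.851

te_A = (6 + 4·7 + 20)/6 = 54/6 = 9; σ²_A = ((20−6)/6)² = 5.444
te_B = (4 + 4·8 + 18)/6 = 54/6 = 9; σ²_B = ((18−4)/6)² = 5.444
te_C = (2 + 4·5 + 8)/6 = 30/6 = 5; σ²_C = ((8−2)/6)² = 1.000
te_D = (1 + 4·3 + 11)/6 = 24/6 = 4; σ²_D = ((11−1)/6)² = 2.778
te_E = (9 + 4·14 + 25)/6 = 90/6 = 15; σ²_E = ((25−9)/6)² = 7.111
te_F = (2 + 4·7 + 12)/6 = 42/6 = 7; σ²_F = ((12−2)/6)² = 2.778
te_G = (10 + 4·11 + 12)/6 = 66/6 = 11; σ²_G = ((12−10)/6)² = 0.111
te_H = (8 + 4·9 + 10)/6 = 54/6 = 9; σ²_H = ((10−8)/6)² = 0.111
te_I = (10 + 4·14 + 24)/6 = 90/6 = 15; σ²_I = ((24−10)/6)² = 5.444
te_J = (8 + 4·12 + 16)/6 = 72/6 = 12; σ²_J = ((16−8)/6)² = 1.778

Forward pass:
ES_A = 0; EF_A = 9
ES_B = 0; EF_B = 9
ES_C = 0; EF_C = 5
ES_D = 0; EF_D = 4
ES_E = 5; EF_E = 5+15 = 20
ES_F = 4; EF_F = 4+7 = 11
ES_G = 5; EF_G = 5+11 = 16
ES_H = max(EF_B=9, EF_E=20) = 20; EF_H = 20+9 = 29
ES_I = max(EF_B=9, EF_G=16) = 16; EF_I = 16+15 = 31
ES_J = max(EF_A=9, EF_B=9, EF_F=11, EF_H=29, EF_I=31) = 31; EF_J = 31+12 = 43
Expected project duration μ = 43 days. Critical path: C → G → I → J.

Variance along critical path = 1.000 + 0.111 + 5.444 + 1.778 = 8.333; σ = √8.333 = 2.887 days.
Z = (46 − 43) / 2.887 = 1.039
P(T ≤ 46) = Φ(1.039) ≈ 0.851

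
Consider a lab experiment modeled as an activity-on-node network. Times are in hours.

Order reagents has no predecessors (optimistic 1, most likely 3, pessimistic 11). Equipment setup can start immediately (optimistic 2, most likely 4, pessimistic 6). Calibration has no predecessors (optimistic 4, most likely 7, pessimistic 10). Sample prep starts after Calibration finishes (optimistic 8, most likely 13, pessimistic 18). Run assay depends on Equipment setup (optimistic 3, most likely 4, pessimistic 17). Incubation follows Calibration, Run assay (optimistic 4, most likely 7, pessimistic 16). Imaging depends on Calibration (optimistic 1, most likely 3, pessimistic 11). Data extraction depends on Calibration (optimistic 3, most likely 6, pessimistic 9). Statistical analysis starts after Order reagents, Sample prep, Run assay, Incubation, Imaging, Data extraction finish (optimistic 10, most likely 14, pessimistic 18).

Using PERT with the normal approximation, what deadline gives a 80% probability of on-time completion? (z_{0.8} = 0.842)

te_Order reagents = (1 + 4·3 + 11)/6 = 24/6 = 4; σ²_Order reagents = ((11−1)/6)² = 2.778
te_Equipment setup = (2 + 4·4 + 6)/6 = 24/6 = 4; σ²_Equipment setup = ((6−2)/6)² = 0.444
te_Calibration = (4 + 4·7 + 10)/6 = 42/6 = 7; σ²_Calibration = ((10−4)/6)² = 1.000
te_Sample prep = (8 + 4·13 + 18)/6 = 78/6 = 13; σ²_Sample prep = ((18−8)/6)² = 2.778
te_Run assay = (3 + 4·4 + 17)/6 = 36/6 = 6; σ²_Run assay = ((17−3)/6)² = 5.444
te_Incubation = (4 + 4·7 + 16)/6 = 48/6 = 8; σ²_Incubation = ((16−4)/6)² = 4.000
te_Imaging = (1 + 4·3 + 11)/6 = 24/6 = 4; σ²_Imaging = ((11−1)/6)² = 2.778
te_Data extraction = (3 + 4·6 + 9)/6 = 36/6 = 6; σ²_Data extraction = ((9−3)/6)² = 1.000
te_Statistical analysis = (10 + 4·14 + 18)/6 = 84/6 = 14; σ²_Statistical analysis = ((18−10)/6)² = 1.778

Forward pass:
ES_Order reagents = 0; EF_Order reagents = 4
ES_Equipment setup = 0; EF_Equipment setup = 4
ES_Calibration = 0; EF_Calibration = 7
ES_Sample prep = 7; EF_Sample prep = 7+13 = 20
ES_Run assay = 4; EF_Run assay = 4+6 = 10
ES_Incubation = max(EF_Calibration=7, EF_Run assay=10) = 10; EF_Incubation = 10+8 = 18
ES_Imaging = 7; EF_Imaging = 7+4 = 11
ES_Data extraction = 7; EF_Data extraction = 7+6 = 13
ES_Statistical analysis = max(EF_Order reagents=4, EF_Sample prep=20, EF_Run assay=10, EF_Incubation=18, EF_Imaging=11, EF_Data extraction=13) = 20; EF_Statistical analysis = 20+14 = 34
Expected project duration μ = 34 hours. Critical path: Calibration → Sample prep → Statistical analysis.

Variance along critical path = 1.000 + 2.778 + 1.778 = 5.556; σ = 2.357 hours.
D = μ + z·σ = 34 + 0.842·2.357 = 36.0 hours

36.0 hours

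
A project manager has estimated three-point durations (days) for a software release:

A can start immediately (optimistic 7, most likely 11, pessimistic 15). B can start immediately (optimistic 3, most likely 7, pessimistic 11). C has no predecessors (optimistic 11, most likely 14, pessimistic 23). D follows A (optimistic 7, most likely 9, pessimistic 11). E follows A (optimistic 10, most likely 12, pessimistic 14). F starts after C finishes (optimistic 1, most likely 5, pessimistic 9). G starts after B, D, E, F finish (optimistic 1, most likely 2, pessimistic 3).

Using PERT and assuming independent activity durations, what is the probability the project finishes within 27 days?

0.905

te_A = (7 + 4·11 + 15)/6 = 66/6 = 11; σ²_A = ((15−7)/6)² = 1.778
te_B = (3 + 4·7 + 11)/6 = 42/6 = 7; σ²_B = ((11−3)/6)² = 1.778
te_C = (11 + 4·14 + 23)/6 = 90/6 = 15; σ²_C = ((23−11)/6)² = 4.000
te_D = (7 + 4·9 + 11)/6 = 54/6 = 9; σ²_D = ((11−7)/6)² = 0.444
te_E = (10 + 4·12 + 14)/6 = 72/6 = 12; σ²_E = ((14−10)/6)² = 0.444
te_F = (1 + 4·5 + 9)/6 = 30/6 = 5; σ²_F = ((9−1)/6)² = 1.778
te_G = (1 + 4·2 + 3)/6 = 12/6 = 2; σ²_G = ((3−1)/6)² = 0.111

Forward pass:
ES_A = 0; EF_A = 11
ES_B = 0; EF_B = 7
ES_C = 0; EF_C = 15
ES_D = 11; EF_D = 11+9 = 20
ES_E = 11; EF_E = 11+12 = 23
ES_F = 15; EF_F = 15+5 = 20
ES_G = max(EF_B=7, EF_D=20, EF_E=23, EF_F=20) = 23; EF_G = 23+2 = 25
Expected project duration μ = 25 days. Critical path: A → E → G.

Variance along critical path = 1.778 + 0.444 + 0.111 = 2.333; σ = √2.333 = 1.528 days.
Z = (27 − 25) / 1.528 = 1.309
P(T ≤ 27) = Φ(1.309) ≈ 0.905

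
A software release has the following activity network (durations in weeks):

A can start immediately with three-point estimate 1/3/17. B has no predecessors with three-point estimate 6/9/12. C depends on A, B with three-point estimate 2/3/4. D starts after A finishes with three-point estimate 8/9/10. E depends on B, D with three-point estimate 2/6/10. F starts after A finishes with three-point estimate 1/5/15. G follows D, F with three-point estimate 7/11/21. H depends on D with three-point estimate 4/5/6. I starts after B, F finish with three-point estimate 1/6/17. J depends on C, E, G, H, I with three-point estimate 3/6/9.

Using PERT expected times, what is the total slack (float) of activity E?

te_A = (1 + 4·3 + 17)/6 = 30/6 = 5
te_B = (6 + 4·9 + 12)/6 = 54/6 = 9
te_C = (2 + 4·3 + 4)/6 = 18/6 = 3
te_D = (8 + 4·9 + 10)/6 = 54/6 = 9
te_E = (2 + 4·6 + 10)/6 = 36/6 = 6
te_F = (1 + 4·5 + 15)/6 = 36/6 = 6
te_G = (7 + 4·11 + 21)/6 = 72/6 = 12
te_H = (4 + 4·5 + 6)/6 = 30/6 = 5
te_I = (1 + 4·6 + 17)/6 = 42/6 = 7
te_J = (3 + 4·6 + 9)/6 = 36/6 = 6

Forward pass:
ES_A = 0; EF_A = 5
ES_B = 0; EF_B = 9
ES_C = max(EF_A=5, EF_B=9) = 9; EF_C = 9+3 = 12
ES_D = 5; EF_D = 5+9 = 14
ES_E = max(EF_B=9, EF_D=14) = 14; EF_E = 14+6 = 20
ES_F = 5; EF_F = 5+6 = 11
ES_G = max(EF_D=14, EF_F=11) = 14; EF_G = 14+12 = 26
ES_H = 14; EF_H = 14+5 = 19
ES_I = max(EF_B=9, EF_F=11) = 11; EF_I = 11+7 = 18
ES_J = max(EF_C=12, EF_E=20, EF_G=26, EF_H=19, EF_I=18) = 26; EF_J = 26+6 = 32
Expected project duration μ = 32 weeks. Critical path: A → D → G → J.

Backward pass:
LF_J = 32; LS_J = 32−6 = 26
LF_I = LS_J = 26; LS_I = 26−7 = 19
LF_H = LS_J = 26; LS_H = 26−5 = 21
LF_G = LS_J = 26; LS_G = 26−12 = 14
LF_F = min(LS_G=14, LS_I=19) = 14; LS_F = 14−6 = 8
LF_E = LS_J = 26; LS_E = 26−6 = 20
LF_D = min(LS_E=20, LS_G=14, LS_H=21) = 14; LS_D = 14−9 = 5
LF_C = LS_J = 26; LS_C = 26−3 = 23
LF_B = min(LS_C=23, LS_E=20, LS_I=19) = 19; LS_B = 19−9 = 10
LF_A = min(LS_C=23, LS_D=5, LS_F=8) = 5; LS_A = 5−5 = 0
Slack_E = LS_E − ES_E = 20 − 14 = 6

6 weeks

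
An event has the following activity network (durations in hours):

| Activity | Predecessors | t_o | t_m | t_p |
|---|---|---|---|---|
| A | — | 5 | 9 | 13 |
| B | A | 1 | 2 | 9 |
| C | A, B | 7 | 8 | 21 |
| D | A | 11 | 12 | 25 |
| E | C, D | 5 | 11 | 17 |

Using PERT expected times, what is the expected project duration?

34 hours

te_A = (5 + 4·9 + 13)/6 = 54/6 = 9
te_B = (1 + 4·2 + 9)/6 = 18/6 = 3
te_C = (7 + 4·8 + 21)/6 = 60/6 = 10
te_D = (11 + 4·12 + 25)/6 = 84/6 = 14
te_E = (5 + 4·11 + 17)/6 = 66/6 = 11

Forward pass:
ES_A = 0; EF_A = 9
ES_B = 9; EF_B = 9+3 = 12
ES_C = max(EF_A=9, EF_B=12) = 12; EF_C = 12+10 = 22
ES_D = 9; EF_D = 9+14 = 23
ES_E = max(EF_C=22, EF_D=23) = 23; EF_E = 23+11 = 34
Expected project duration μ = 34 hours. Critical path: A → D → E.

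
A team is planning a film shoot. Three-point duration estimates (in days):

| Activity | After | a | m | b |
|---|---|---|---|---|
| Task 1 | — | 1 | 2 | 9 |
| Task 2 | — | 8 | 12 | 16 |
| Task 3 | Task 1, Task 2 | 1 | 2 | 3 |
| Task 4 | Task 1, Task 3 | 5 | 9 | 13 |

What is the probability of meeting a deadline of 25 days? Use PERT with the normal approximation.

0.852

te_Task 1 = (1 + 4·2 + 9)/6 = 18/6 = 3; σ²_Task 1 = ((9−1)/6)² = 1.778
te_Task 2 = (8 + 4·12 + 16)/6 = 72/6 = 12; σ²_Task 2 = ((16−8)/6)² = 1.778
te_Task 3 = (1 + 4·2 + 3)/6 = 12/6 = 2; σ²_Task 3 = ((3−1)/6)² = 0.111
te_Task 4 = (5 + 4·9 + 13)/6 = 54/6 = 9; σ²_Task 4 = ((13−5)/6)² = 1.778

Forward pass:
ES_Task 1 = 0; EF_Task 1 = 3
ES_Task 2 = 0; EF_Task 2 = 12
ES_Task 3 = max(EF_Task 1=3, EF_Task 2=12) = 12; EF_Task 3 = 12+2 = 14
ES_Task 4 = max(EF_Task 1=3, EF_Task 3=14) = 14; EF_Task 4 = 14+9 = 23
Expected project duration μ = 23 days. Critical path: Task 2 → Task 3 → Task 4.

Variance along critical path = 1.778 + 0.111 + 1.778 = 3.667; σ = √3.667 = 1.915 days.
Z = (25 − 23) / 1.915 = 1.044
P(T ≤ 25) = Φ(1.044) ≈ 0.852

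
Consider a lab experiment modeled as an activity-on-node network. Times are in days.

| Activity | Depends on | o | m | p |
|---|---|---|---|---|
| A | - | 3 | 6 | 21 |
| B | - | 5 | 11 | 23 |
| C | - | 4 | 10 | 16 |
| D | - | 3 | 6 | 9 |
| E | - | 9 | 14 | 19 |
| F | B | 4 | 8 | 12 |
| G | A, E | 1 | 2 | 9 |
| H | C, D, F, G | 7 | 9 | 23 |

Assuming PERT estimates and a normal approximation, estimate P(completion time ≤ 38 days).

0.951

te_A = (3 + 4·6 + 21)/6 = 48/6 = 8; σ²_A = ((21−3)/6)² = 9.000
te_B = (5 + 4·11 + 23)/6 = 72/6 = 12; σ²_B = ((23−5)/6)² = 9.000
te_C = (4 + 4·10 + 16)/6 = 60/6 = 10; σ²_C = ((16−4)/6)² = 4.000
te_D = (3 + 4·6 + 9)/6 = 36/6 = 6; σ²_D = ((9−3)/6)² = 1.000
te_E = (9 + 4·14 + 19)/6 = 84/6 = 14; σ²_E = ((19−9)/6)² = 2.778
te_F = (4 + 4·8 + 12)/6 = 48/6 = 8; σ²_F = ((12−4)/6)² = 1.778
te_G = (1 + 4·2 + 9)/6 = 18/6 = 3; σ²_G = ((9−1)/6)² = 1.778
te_H = (7 + 4·9 + 23)/6 = 66/6 = 11; σ²_H = ((23−7)/6)² = 7.111

Forward pass:
ES_A = 0; EF_A = 8
ES_B = 0; EF_B = 12
ES_C = 0; EF_C = 10
ES_D = 0; EF_D = 6
ES_E = 0; EF_E = 14
ES_F = 12; EF_F = 12+8 = 20
ES_G = max(EF_A=8, EF_E=14) = 14; EF_G = 14+3 = 17
ES_H = max(EF_C=10, EF_D=6, EF_F=20, EF_G=17) = 20; EF_H = 20+11 = 31
Expected project duration μ = 31 days. Critical path: B → F → H.

Variance along critical path = 9.000 + 1.778 + 7.111 = 17.889; σ = √17.889 = 4.230 days.
Z = (38 − 31) / 4.230 = 1.655
P(T ≤ 38) = Φ(1.655) ≈ 0.951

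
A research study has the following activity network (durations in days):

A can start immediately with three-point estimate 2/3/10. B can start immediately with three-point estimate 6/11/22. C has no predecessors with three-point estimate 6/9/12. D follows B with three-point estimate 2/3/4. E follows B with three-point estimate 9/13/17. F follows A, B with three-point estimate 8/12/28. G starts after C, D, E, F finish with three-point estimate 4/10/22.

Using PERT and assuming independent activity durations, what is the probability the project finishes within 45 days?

te_A = (2 + 4·3 + 10)/6 = 24/6 = 4; σ²_A = ((10−2)/6)² = 1.778
te_B = (6 + 4·11 + 22)/6 = 72/6 = 12; σ²_B = ((22−6)/6)² = 7.111
te_C = (6 + 4·9 + 12)/6 = 54/6 = 9; σ²_C = ((12−6)/6)² = 1.000
te_D = (2 + 4·3 + 4)/6 = 18/6 = 3; σ²_D = ((4−2)/6)² = 0.111
te_E = (9 + 4·13 + 17)/6 = 78/6 = 13; σ²_E = ((17−9)/6)² = 1.778
te_F = (8 + 4·12 + 28)/6 = 84/6 = 14; σ²_F = ((28−8)/6)² = 11.111
te_G = (4 + 4·10 + 22)/6 = 66/6 = 11; σ²_G = ((22−4)/6)² = 9.000

Forward pass:
ES_A = 0; EF_A = 4
ES_B = 0; EF_B = 12
ES_C = 0; EF_C = 9
ES_D = 12; EF_D = 12+3 = 15
ES_E = 12; EF_E = 12+13 = 25
ES_F = max(EF_A=4, EF_B=12) = 12; EF_F = 12+14 = 26
ES_G = max(EF_C=9, EF_D=15, EF_E=25, EF_F=26) = 26; EF_G = 26+11 = 37
Expected project duration μ = 37 days. Critical path: B → F → G.

Variance along critical path = 7.111 + 11.111 + 9.000 = 27.222; σ = √27.222 = 5.217 days.
Z = (45 − 37) / 5.217 = 1.533
P(T ≤ 45) = Φ(1.533) ≈ 0.937

0.937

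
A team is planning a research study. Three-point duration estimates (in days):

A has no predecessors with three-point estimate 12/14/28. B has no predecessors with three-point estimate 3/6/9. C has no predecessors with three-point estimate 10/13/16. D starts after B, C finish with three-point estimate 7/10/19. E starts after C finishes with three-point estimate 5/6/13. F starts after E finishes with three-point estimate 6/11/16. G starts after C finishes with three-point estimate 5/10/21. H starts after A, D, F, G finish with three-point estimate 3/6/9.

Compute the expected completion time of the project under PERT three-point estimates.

te_A = (12 + 4·14 + 28)/6 = 96/6 = 16
te_B = (3 + 4·6 + 9)/6 = 36/6 = 6
te_C = (10 + 4·13 + 16)/6 = 78/6 = 13
te_D = (7 + 4·10 + 19)/6 = 66/6 = 11
te_E = (5 + 4·6 + 13)/6 = 42/6 = 7
te_F = (6 + 4·11 + 16)/6 = 66/6 = 11
te_G = (5 + 4·10 + 21)/6 = 66/6 = 11
te_H = (3 + 4·6 + 9)/6 = 36/6 = 6

Forward pass:
ES_A = 0; EF_A = 16
ES_B = 0; EF_B = 6
ES_C = 0; EF_C = 13
ES_D = max(EF_B=6, EF_C=13) = 13; EF_D = 13+11 = 24
ES_E = 13; EF_E = 13+7 = 20
ES_F = 20; EF_F = 20+11 = 31
ES_G = 13; EF_G = 13+11 = 24
ES_H = max(EF_A=16, EF_D=24, EF_F=31, EF_G=24) = 31; EF_H = 31+6 = 37
Expected project duration μ = 37 days. Critical path: C → E → F → H.

37 days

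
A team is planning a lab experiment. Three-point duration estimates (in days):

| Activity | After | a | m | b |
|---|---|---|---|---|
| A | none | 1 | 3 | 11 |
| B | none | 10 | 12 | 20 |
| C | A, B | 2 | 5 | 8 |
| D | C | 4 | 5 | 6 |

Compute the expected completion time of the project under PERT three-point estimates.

23 days

te_A = (1 + 4·3 + 11)/6 = 24/6 = 4
te_B = (10 + 4·12 + 20)/6 = 78/6 = 13
te_C = (2 + 4·5 + 8)/6 = 30/6 = 5
te_D = (4 + 4·5 + 6)/6 = 30/6 = 5

Forward pass:
ES_A = 0; EF_A = 4
ES_B = 0; EF_B = 13
ES_C = max(EF_A=4, EF_B=13) = 13; EF_C = 13+5 = 18
ES_D = 18; EF_D = 18+5 = 23
Expected project duration μ = 23 days. Critical path: B → C → D.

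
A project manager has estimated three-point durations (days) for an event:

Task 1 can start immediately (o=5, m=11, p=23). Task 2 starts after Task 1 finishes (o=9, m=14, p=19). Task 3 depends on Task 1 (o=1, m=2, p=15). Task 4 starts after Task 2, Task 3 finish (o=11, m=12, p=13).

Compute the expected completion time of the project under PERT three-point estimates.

38 days

te_Task 1 = (5 + 4·11 + 23)/6 = 72/6 = 12
te_Task 2 = (9 + 4·14 + 19)/6 = 84/6 = 14
te_Task 3 = (1 + 4·2 + 15)/6 = 24/6 = 4
te_Task 4 = (11 + 4·12 + 13)/6 = 72/6 = 12

Forward pass:
ES_Task 1 = 0; EF_Task 1 = 12
ES_Task 2 = 12; EF_Task 2 = 12+14 = 26
ES_Task 3 = 12; EF_Task 3 = 12+4 = 16
ES_Task 4 = max(EF_Task 2=26, EF_Task 3=16) = 26; EF_Task 4 = 26+12 = 38
Expected project duration μ = 38 days. Critical path: Task 1 → Task 2 → Task 4.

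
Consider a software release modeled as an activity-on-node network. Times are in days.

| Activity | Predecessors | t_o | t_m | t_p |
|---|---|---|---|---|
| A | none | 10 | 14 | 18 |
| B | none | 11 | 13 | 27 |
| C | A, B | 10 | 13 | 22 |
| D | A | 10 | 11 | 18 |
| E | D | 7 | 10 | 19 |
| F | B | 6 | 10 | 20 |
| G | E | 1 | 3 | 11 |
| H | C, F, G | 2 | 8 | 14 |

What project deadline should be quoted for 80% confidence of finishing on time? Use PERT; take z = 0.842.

te_A = (10 + 4·14 + 18)/6 = 84/6 = 14; σ²_A = ((18−10)/6)² = 1.778
te_B = (11 + 4·13 + 27)/6 = 90/6 = 15; σ²_B = ((27−11)/6)² = 7.111
te_C = (10 + 4·13 + 22)/6 = 84/6 = 14; σ²_C = ((22−10)/6)² = 4.000
te_D = (10 + 4·11 + 18)/6 = 72/6 = 12; σ²_D = ((18−10)/6)² = 1.778
te_E = (7 + 4·10 + 19)/6 = 66/6 = 11; σ²_E = ((19−7)/6)² = 4.000
te_F = (6 + 4·10 + 20)/6 = 66/6 = 11; σ²_F = ((20−6)/6)² = 5.444
te_G = (1 + 4·3 + 11)/6 = 24/6 = 4; σ²_G = ((11−1)/6)² = 2.778
te_H = (2 + 4·8 + 14)/6 = 48/6 = 8; σ²_H = ((14−2)/6)² = 4.000

Forward pass:
ES_A = 0; EF_A = 14
ES_B = 0; EF_B = 15
ES_C = max(EF_A=14, EF_B=15) = 15; EF_C = 15+14 = 29
ES_D = 14; EF_D = 14+12 = 26
ES_E = 26; EF_E = 26+11 = 37
ES_F = 15; EF_F = 15+11 = 26
ES_G = 37; EF_G = 37+4 = 41
ES_H = max(EF_C=29, EF_F=26, EF_G=41) = 41; EF_H = 41+8 = 49
Expected project duration μ = 49 days. Critical path: A → D → E → G → H.

Variance along critical path = 1.778 + 1.778 + 4.000 + 2.778 + 4.000 = 14.333; σ = 3.786 days.
D = μ + z·σ = 49 + 0.842·3.786 = 52.2 days

52.2 days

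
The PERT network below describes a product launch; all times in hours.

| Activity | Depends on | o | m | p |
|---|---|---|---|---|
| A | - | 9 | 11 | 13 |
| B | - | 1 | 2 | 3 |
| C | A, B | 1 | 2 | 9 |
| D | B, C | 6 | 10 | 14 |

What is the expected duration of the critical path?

te_A = (9 + 4·11 + 13)/6 = 66/6 = 11
te_B = (1 + 4·2 + 3)/6 = 12/6 = 2
te_C = (1 + 4·2 + 9)/6 = 18/6 = 3
te_D = (6 + 4·10 + 14)/6 = 60/6 = 10

Forward pass:
ES_A = 0; EF_A = 11
ES_B = 0; EF_B = 2
ES_C = max(EF_A=11, EF_B=2) = 11; EF_C = 11+3 = 14
ES_D = max(EF_B=2, EF_C=14) = 14; EF_D = 14+10 = 24
Expected project duration μ = 24 hours. Critical path: A → C → D.

24 hours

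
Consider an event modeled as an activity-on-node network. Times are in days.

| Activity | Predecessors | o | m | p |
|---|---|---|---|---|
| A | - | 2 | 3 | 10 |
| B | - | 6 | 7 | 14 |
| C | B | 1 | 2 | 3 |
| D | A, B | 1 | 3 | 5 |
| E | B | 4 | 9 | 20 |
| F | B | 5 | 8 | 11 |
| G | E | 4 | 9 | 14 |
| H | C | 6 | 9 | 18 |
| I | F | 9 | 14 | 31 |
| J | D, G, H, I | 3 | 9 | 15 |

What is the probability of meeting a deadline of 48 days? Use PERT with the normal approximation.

te_A = (2 + 4·3 + 10)/6 = 24/6 = 4; σ²_A = ((10−2)/6)² = 1.778
te_B = (6 + 4·7 + 14)/6 = 48/6 = 8; σ²_B = ((14−6)/6)² = 1.778
te_C = (1 + 4·2 + 3)/6 = 12/6 = 2; σ²_C = ((3−1)/6)² = 0.111
te_D = (1 + 4·3 + 5)/6 = 18/6 = 3; σ²_D = ((5−1)/6)² = 0.444
te_E = (4 + 4·9 + 20)/6 = 60/6 = 10; σ²_E = ((20−4)/6)² = 7.111
te_F = (5 + 4·8 + 11)/6 = 48/6 = 8; σ²_F = ((11−5)/6)² = 1.000
te_G = (4 + 4·9 + 14)/6 = 54/6 = 9; σ²_G = ((14−4)/6)² = 2.778
te_H = (6 + 4·9 + 18)/6 = 60/6 = 10; σ²_H = ((18−6)/6)² = 4.000
te_I = (9 + 4·14 + 31)/6 = 96/6 = 16; σ²_I = ((31−9)/6)² = 13.444
te_J = (3 + 4·9 + 15)/6 = 54/6 = 9; σ²_J = ((15−3)/6)² = 4.000

Forward pass:
ES_A = 0; EF_A = 4
ES_B = 0; EF_B = 8
ES_C = 8; EF_C = 8+2 = 10
ES_D = max(EF_A=4, EF_B=8) = 8; EF_D = 8+3 = 11
ES_E = 8; EF_E = 8+10 = 18
ES_F = 8; EF_F = 8+8 = 16
ES_G = 18; EF_G = 18+9 = 27
ES_H = 10; EF_H = 10+10 = 20
ES_I = 16; EF_I = 16+16 = 32
ES_J = max(EF_D=11, EF_G=27, EF_H=20, EF_I=32) = 32; EF_J = 32+9 = 41
Expected project duration μ = 41 days. Critical path: B → F → I → J.

Variance along critical path = 1.778 + 1.000 + 13.444 + 4.000 = 20.222; σ = √20.222 = 4.497 days.
Z = (48 − 41) / 4.497 = 1.557
P(T ≤ 48) = Φ(1.557) ≈ 0.940

0.940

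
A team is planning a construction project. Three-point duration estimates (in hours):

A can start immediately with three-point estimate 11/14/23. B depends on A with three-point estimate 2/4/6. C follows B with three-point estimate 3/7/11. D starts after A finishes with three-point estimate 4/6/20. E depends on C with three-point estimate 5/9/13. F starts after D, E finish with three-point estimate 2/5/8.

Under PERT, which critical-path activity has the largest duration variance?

A

te_A = (11 + 4·14 + 23)/6 = 90/6 = 15; σ²_A = ((23−11)/6)² = 4.000
te_B = (2 + 4·4 + 6)/6 = 24/6 = 4; σ²_B = ((6−2)/6)² = 0.444
te_C = (3 + 4·7 + 11)/6 = 42/6 = 7; σ²_C = ((11−3)/6)² = 1.778
te_D = (4 + 4·6 + 20)/6 = 48/6 = 8; σ²_D = ((20−4)/6)² = 7.111
te_E = (5 + 4·9 + 13)/6 = 54/6 = 9; σ²_E = ((13−5)/6)² = 1.778
te_F = (2 + 4·5 + 8)/6 = 30/6 = 5; σ²_F = ((8−2)/6)² = 1.000

Forward pass:
ES_A = 0; EF_A = 15
ES_B = 15; EF_B = 15+4 = 19
ES_C = 19; EF_C = 19+7 = 26
ES_D = 15; EF_D = 15+8 = 23
ES_E = 26; EF_E = 26+9 = 35
ES_F = max(EF_D=23, EF_E=35) = 35; EF_F = 35+5 = 40
Expected project duration μ = 40 hours. Critical path: A → B → C → E → F.

Variances on critical path: σ²_A=4.000, σ²_B=0.444, σ²_C=1.778, σ²_E=1.778, σ²_F=1.000.
Largest is σ²_A = 4.000.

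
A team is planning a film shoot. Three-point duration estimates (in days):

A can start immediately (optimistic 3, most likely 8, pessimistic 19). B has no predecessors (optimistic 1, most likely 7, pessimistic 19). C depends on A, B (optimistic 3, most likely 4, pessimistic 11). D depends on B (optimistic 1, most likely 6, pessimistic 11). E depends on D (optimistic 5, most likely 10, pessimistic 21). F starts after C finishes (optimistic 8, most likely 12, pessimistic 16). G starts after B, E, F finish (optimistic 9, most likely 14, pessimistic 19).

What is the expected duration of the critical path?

te_A = (3 + 4·8 + 19)/6 = 54/6 = 9
te_B = (1 + 4·7 + 19)/6 = 48/6 = 8
te_C = (3 + 4·4 + 11)/6 = 30/6 = 5
te_D = (1 + 4·6 + 11)/6 = 36/6 = 6
te_E = (5 + 4·10 + 21)/6 = 66/6 = 11
te_F = (8 + 4·12 + 16)/6 = 72/6 = 12
te_G = (9 + 4·14 + 19)/6 = 84/6 = 14

Forward pass:
ES_A = 0; EF_A = 9
ES_B = 0; EF_B = 8
ES_C = max(EF_A=9, EF_B=8) = 9; EF_C = 9+5 = 14
ES_D = 8; EF_D = 8+6 = 14
ES_E = 14; EF_E = 14+11 = 25
ES_F = 14; EF_F = 14+12 = 26
ES_G = max(EF_B=8, EF_E=25, EF_F=26) = 26; EF_G = 26+14 = 40
Expected project duration μ = 40 days. Critical path: A → C → F → G.

40 days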